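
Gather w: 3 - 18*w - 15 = -18*w - 12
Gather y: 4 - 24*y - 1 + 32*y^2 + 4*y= 32*y^2 - 20*y + 3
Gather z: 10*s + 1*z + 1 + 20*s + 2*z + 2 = 30*s + 3*z + 3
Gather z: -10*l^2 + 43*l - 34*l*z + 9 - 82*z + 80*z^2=-10*l^2 + 43*l + 80*z^2 + z*(-34*l - 82) + 9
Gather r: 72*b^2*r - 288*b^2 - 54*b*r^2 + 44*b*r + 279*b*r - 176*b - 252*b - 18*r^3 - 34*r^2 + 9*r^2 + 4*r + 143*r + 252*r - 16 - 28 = -288*b^2 - 428*b - 18*r^3 + r^2*(-54*b - 25) + r*(72*b^2 + 323*b + 399) - 44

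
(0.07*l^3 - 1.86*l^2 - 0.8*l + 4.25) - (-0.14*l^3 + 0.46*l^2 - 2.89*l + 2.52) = 0.21*l^3 - 2.32*l^2 + 2.09*l + 1.73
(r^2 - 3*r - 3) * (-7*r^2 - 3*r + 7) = -7*r^4 + 18*r^3 + 37*r^2 - 12*r - 21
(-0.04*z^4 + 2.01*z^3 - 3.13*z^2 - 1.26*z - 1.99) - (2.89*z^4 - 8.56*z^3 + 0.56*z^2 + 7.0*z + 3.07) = -2.93*z^4 + 10.57*z^3 - 3.69*z^2 - 8.26*z - 5.06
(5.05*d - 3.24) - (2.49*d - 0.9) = 2.56*d - 2.34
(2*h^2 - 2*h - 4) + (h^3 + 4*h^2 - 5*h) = h^3 + 6*h^2 - 7*h - 4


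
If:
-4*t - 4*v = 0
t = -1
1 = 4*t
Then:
No Solution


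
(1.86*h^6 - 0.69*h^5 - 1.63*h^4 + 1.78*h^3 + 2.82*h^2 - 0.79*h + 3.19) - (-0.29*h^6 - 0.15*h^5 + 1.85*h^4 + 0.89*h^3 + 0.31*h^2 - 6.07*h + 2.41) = 2.15*h^6 - 0.54*h^5 - 3.48*h^4 + 0.89*h^3 + 2.51*h^2 + 5.28*h + 0.78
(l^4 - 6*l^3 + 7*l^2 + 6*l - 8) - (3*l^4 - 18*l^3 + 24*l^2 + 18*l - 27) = -2*l^4 + 12*l^3 - 17*l^2 - 12*l + 19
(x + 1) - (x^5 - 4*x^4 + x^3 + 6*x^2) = -x^5 + 4*x^4 - x^3 - 6*x^2 + x + 1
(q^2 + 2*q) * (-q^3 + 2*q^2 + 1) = -q^5 + 4*q^3 + q^2 + 2*q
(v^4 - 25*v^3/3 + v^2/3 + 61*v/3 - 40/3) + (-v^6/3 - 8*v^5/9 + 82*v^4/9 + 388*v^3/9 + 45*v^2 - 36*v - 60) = -v^6/3 - 8*v^5/9 + 91*v^4/9 + 313*v^3/9 + 136*v^2/3 - 47*v/3 - 220/3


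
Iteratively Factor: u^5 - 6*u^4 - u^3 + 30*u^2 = (u)*(u^4 - 6*u^3 - u^2 + 30*u) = u^2*(u^3 - 6*u^2 - u + 30) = u^2*(u - 3)*(u^2 - 3*u - 10) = u^2*(u - 5)*(u - 3)*(u + 2)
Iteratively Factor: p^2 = (p)*(p)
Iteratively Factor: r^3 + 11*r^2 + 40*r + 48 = (r + 3)*(r^2 + 8*r + 16) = (r + 3)*(r + 4)*(r + 4)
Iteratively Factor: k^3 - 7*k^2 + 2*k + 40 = (k - 4)*(k^2 - 3*k - 10) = (k - 5)*(k - 4)*(k + 2)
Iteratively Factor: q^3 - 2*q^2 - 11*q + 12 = (q - 1)*(q^2 - q - 12) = (q - 1)*(q + 3)*(q - 4)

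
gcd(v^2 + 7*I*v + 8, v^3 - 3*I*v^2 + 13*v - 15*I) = v - I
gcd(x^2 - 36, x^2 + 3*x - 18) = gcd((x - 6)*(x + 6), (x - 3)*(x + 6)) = x + 6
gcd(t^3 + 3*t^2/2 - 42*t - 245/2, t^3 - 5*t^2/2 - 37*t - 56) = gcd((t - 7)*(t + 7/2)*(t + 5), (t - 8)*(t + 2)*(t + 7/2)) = t + 7/2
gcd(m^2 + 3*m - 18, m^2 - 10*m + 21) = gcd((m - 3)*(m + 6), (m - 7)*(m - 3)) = m - 3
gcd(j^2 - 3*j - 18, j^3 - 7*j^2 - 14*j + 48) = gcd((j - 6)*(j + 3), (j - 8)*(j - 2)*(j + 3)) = j + 3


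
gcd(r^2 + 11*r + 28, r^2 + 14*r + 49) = r + 7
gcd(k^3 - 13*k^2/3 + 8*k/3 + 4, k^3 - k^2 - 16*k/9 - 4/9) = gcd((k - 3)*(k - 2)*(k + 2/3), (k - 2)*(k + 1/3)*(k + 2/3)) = k^2 - 4*k/3 - 4/3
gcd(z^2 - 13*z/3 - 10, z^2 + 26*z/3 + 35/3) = z + 5/3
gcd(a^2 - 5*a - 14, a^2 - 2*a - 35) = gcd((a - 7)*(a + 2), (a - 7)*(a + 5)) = a - 7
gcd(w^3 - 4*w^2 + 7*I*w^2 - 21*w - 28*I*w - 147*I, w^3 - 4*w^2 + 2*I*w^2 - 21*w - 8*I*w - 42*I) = w^2 - 4*w - 21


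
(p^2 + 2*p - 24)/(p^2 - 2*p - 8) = (p + 6)/(p + 2)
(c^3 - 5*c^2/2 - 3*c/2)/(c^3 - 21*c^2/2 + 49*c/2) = (2*c^2 - 5*c - 3)/(2*c^2 - 21*c + 49)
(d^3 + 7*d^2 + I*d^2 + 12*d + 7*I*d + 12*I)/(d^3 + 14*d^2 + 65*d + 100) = (d^2 + d*(3 + I) + 3*I)/(d^2 + 10*d + 25)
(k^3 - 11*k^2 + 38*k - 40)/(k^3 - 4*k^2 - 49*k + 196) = (k^2 - 7*k + 10)/(k^2 - 49)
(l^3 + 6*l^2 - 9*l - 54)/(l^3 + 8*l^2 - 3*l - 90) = (l + 3)/(l + 5)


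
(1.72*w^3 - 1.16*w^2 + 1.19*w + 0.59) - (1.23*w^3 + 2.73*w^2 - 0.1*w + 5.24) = 0.49*w^3 - 3.89*w^2 + 1.29*w - 4.65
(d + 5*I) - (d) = 5*I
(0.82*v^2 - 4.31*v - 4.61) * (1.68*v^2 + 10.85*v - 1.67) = 1.3776*v^4 + 1.6562*v^3 - 55.8777*v^2 - 42.8208*v + 7.6987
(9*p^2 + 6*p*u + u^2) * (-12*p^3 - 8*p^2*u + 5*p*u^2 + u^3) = -108*p^5 - 144*p^4*u - 15*p^3*u^2 + 31*p^2*u^3 + 11*p*u^4 + u^5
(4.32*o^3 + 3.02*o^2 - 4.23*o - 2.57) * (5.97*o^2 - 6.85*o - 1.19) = 25.7904*o^5 - 11.5626*o^4 - 51.0809*o^3 + 10.0388*o^2 + 22.6382*o + 3.0583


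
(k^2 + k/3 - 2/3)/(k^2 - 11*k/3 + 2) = (k + 1)/(k - 3)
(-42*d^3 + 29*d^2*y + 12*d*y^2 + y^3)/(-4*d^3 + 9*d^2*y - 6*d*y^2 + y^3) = (42*d^2 + 13*d*y + y^2)/(4*d^2 - 5*d*y + y^2)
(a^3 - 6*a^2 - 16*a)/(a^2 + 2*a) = a - 8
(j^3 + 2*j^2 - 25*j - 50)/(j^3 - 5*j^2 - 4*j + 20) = (j + 5)/(j - 2)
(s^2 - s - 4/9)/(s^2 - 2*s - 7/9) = (3*s - 4)/(3*s - 7)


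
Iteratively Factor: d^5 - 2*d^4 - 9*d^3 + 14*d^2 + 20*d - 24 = (d - 1)*(d^4 - d^3 - 10*d^2 + 4*d + 24) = (d - 1)*(d + 2)*(d^3 - 3*d^2 - 4*d + 12) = (d - 1)*(d + 2)^2*(d^2 - 5*d + 6) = (d - 3)*(d - 1)*(d + 2)^2*(d - 2)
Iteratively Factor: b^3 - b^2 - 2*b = (b)*(b^2 - b - 2) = b*(b - 2)*(b + 1)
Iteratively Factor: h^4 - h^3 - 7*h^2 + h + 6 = (h + 1)*(h^3 - 2*h^2 - 5*h + 6) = (h - 1)*(h + 1)*(h^2 - h - 6) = (h - 3)*(h - 1)*(h + 1)*(h + 2)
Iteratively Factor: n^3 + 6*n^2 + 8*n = (n + 2)*(n^2 + 4*n) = n*(n + 2)*(n + 4)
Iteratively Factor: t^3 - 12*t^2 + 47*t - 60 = (t - 3)*(t^2 - 9*t + 20) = (t - 5)*(t - 3)*(t - 4)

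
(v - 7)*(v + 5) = v^2 - 2*v - 35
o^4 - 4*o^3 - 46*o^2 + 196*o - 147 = (o - 7)*(o - 3)*(o - 1)*(o + 7)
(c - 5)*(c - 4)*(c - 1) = c^3 - 10*c^2 + 29*c - 20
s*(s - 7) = s^2 - 7*s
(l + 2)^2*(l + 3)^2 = l^4 + 10*l^3 + 37*l^2 + 60*l + 36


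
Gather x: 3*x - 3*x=0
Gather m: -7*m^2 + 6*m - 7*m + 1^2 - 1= -7*m^2 - m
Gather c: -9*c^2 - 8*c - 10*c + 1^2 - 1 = -9*c^2 - 18*c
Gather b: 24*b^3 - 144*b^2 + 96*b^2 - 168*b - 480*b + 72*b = 24*b^3 - 48*b^2 - 576*b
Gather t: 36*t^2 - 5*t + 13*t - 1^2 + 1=36*t^2 + 8*t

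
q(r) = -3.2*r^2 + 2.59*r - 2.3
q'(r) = 2.59 - 6.4*r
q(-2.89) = -36.51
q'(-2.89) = 21.09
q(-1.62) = -14.89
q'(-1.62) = 12.96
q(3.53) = -33.03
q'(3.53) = -20.00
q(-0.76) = -6.12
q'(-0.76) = 7.45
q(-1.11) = -9.12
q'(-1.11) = 9.69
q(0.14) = -2.00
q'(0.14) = 1.69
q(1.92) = -9.12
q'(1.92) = -9.70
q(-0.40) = -3.85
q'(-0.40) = 5.15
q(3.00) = -23.33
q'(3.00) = -16.61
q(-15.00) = -761.15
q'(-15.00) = 98.59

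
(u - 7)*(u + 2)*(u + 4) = u^3 - u^2 - 34*u - 56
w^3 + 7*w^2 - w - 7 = (w - 1)*(w + 1)*(w + 7)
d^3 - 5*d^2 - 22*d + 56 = (d - 7)*(d - 2)*(d + 4)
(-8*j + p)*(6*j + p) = -48*j^2 - 2*j*p + p^2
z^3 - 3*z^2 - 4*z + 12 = (z - 3)*(z - 2)*(z + 2)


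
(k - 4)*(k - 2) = k^2 - 6*k + 8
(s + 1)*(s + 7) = s^2 + 8*s + 7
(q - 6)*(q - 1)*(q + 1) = q^3 - 6*q^2 - q + 6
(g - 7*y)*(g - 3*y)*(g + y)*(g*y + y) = g^4*y - 9*g^3*y^2 + g^3*y + 11*g^2*y^3 - 9*g^2*y^2 + 21*g*y^4 + 11*g*y^3 + 21*y^4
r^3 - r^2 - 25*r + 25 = (r - 5)*(r - 1)*(r + 5)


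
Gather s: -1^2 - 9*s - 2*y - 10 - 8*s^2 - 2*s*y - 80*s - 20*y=-8*s^2 + s*(-2*y - 89) - 22*y - 11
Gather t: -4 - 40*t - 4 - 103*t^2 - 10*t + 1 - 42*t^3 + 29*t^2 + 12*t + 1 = -42*t^3 - 74*t^2 - 38*t - 6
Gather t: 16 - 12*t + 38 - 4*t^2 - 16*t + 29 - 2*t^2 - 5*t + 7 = -6*t^2 - 33*t + 90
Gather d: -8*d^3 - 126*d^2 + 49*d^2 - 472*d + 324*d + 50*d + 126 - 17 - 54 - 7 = -8*d^3 - 77*d^2 - 98*d + 48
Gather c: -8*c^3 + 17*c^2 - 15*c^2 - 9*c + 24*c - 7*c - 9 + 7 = -8*c^3 + 2*c^2 + 8*c - 2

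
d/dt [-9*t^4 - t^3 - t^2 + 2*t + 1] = -36*t^3 - 3*t^2 - 2*t + 2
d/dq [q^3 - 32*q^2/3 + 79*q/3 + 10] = 3*q^2 - 64*q/3 + 79/3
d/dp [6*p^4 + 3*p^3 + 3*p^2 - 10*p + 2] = 24*p^3 + 9*p^2 + 6*p - 10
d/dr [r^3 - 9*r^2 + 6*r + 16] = 3*r^2 - 18*r + 6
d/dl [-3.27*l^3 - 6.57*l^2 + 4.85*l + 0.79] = -9.81*l^2 - 13.14*l + 4.85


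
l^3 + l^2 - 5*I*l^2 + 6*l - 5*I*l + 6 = (l + 1)*(l - 6*I)*(l + I)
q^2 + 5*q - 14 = (q - 2)*(q + 7)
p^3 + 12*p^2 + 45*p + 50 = (p + 2)*(p + 5)^2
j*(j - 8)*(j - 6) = j^3 - 14*j^2 + 48*j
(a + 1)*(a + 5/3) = a^2 + 8*a/3 + 5/3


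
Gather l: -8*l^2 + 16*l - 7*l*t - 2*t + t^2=-8*l^2 + l*(16 - 7*t) + t^2 - 2*t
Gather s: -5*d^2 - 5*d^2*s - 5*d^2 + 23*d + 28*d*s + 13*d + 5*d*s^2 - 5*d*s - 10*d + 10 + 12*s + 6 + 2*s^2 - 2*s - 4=-10*d^2 + 26*d + s^2*(5*d + 2) + s*(-5*d^2 + 23*d + 10) + 12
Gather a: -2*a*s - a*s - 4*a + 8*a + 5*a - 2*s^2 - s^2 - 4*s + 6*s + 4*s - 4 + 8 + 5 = a*(9 - 3*s) - 3*s^2 + 6*s + 9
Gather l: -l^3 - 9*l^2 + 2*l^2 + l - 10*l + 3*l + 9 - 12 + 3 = -l^3 - 7*l^2 - 6*l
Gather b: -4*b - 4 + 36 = 32 - 4*b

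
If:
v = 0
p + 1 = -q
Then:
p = -q - 1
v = 0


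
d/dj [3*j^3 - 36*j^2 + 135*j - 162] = 9*j^2 - 72*j + 135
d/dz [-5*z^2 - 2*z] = -10*z - 2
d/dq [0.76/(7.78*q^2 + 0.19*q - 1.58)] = (-11.8256*q - 0.1444)/(7.78*q^2 + 0.19*q - 1.58)^2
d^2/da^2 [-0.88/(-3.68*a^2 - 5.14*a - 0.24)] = (-23.834624*a^2 - 33.290752*a + 0.88*(7.36*a + 5.14)*(14.72*a + 10.28) - 1.554432)/(3.68*a^2 + 5.14*a + 0.24)^3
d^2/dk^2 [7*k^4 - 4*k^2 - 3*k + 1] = 84*k^2 - 8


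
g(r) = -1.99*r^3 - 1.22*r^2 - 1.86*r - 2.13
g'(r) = -5.97*r^2 - 2.44*r - 1.86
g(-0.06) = -2.02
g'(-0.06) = -1.74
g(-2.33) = 20.75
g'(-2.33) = -28.59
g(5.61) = -402.31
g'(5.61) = -203.44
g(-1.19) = 1.71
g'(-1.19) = -7.41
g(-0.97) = 0.34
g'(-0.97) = -5.11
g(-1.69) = 7.13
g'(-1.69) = -14.79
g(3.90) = -145.99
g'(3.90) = -102.18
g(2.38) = -40.30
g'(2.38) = -41.48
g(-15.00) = 6467.52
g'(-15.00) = -1308.51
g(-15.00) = 6467.52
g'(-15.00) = -1308.51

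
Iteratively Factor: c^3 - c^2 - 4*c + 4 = (c - 2)*(c^2 + c - 2) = (c - 2)*(c + 2)*(c - 1)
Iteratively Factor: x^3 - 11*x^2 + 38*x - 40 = (x - 4)*(x^2 - 7*x + 10) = (x - 5)*(x - 4)*(x - 2)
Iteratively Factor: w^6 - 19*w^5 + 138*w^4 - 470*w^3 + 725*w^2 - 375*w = (w)*(w^5 - 19*w^4 + 138*w^3 - 470*w^2 + 725*w - 375) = w*(w - 5)*(w^4 - 14*w^3 + 68*w^2 - 130*w + 75) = w*(w - 5)*(w - 1)*(w^3 - 13*w^2 + 55*w - 75) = w*(w - 5)^2*(w - 1)*(w^2 - 8*w + 15) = w*(w - 5)^3*(w - 1)*(w - 3)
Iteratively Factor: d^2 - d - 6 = (d + 2)*(d - 3)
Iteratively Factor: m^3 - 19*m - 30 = (m + 2)*(m^2 - 2*m - 15) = (m - 5)*(m + 2)*(m + 3)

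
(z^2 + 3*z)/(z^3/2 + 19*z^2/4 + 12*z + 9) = 4*z*(z + 3)/(2*z^3 + 19*z^2 + 48*z + 36)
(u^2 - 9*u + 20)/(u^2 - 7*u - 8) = (-u^2 + 9*u - 20)/(-u^2 + 7*u + 8)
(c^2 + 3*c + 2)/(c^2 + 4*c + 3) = (c + 2)/(c + 3)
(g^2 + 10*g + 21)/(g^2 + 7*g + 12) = (g + 7)/(g + 4)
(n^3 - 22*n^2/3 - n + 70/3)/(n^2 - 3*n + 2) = (3*n^2 - 16*n - 35)/(3*(n - 1))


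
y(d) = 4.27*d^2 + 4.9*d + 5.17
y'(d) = 8.54*d + 4.9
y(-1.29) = 5.95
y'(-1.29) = -6.12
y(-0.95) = 4.37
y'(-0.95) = -3.21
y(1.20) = 17.20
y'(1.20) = 15.15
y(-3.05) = 29.95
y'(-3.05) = -21.15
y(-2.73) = 23.62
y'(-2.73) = -18.41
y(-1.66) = 8.80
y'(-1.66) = -9.28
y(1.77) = 27.22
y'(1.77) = 20.02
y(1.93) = 30.53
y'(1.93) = 21.38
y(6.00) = 188.29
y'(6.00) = 56.14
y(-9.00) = 306.94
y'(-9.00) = -71.96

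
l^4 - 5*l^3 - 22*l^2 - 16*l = l*(l - 8)*(l + 1)*(l + 2)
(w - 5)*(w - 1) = w^2 - 6*w + 5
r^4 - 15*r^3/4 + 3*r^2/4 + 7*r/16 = r*(r - 7/2)*(r - 1/2)*(r + 1/4)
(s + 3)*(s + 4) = s^2 + 7*s + 12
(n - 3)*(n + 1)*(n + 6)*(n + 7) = n^4 + 11*n^3 + 13*n^2 - 123*n - 126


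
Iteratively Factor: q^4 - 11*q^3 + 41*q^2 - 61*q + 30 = (q - 3)*(q^3 - 8*q^2 + 17*q - 10) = (q - 5)*(q - 3)*(q^2 - 3*q + 2) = (q - 5)*(q - 3)*(q - 1)*(q - 2)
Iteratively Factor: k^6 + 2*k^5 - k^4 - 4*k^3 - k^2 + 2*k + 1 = (k - 1)*(k^5 + 3*k^4 + 2*k^3 - 2*k^2 - 3*k - 1) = (k - 1)*(k + 1)*(k^4 + 2*k^3 - 2*k - 1) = (k - 1)*(k + 1)^2*(k^3 + k^2 - k - 1) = (k - 1)*(k + 1)^3*(k^2 - 1) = (k - 1)^2*(k + 1)^3*(k + 1)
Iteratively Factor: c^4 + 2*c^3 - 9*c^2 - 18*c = (c + 2)*(c^3 - 9*c) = (c - 3)*(c + 2)*(c^2 + 3*c) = c*(c - 3)*(c + 2)*(c + 3)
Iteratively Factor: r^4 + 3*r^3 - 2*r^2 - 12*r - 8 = (r - 2)*(r^3 + 5*r^2 + 8*r + 4) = (r - 2)*(r + 2)*(r^2 + 3*r + 2) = (r - 2)*(r + 2)^2*(r + 1)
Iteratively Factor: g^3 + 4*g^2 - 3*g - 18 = (g + 3)*(g^2 + g - 6) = (g + 3)^2*(g - 2)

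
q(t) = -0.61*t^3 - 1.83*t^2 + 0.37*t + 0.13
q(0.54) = -0.30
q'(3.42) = -33.55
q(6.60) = -252.52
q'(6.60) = -103.50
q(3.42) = -44.41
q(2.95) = -30.36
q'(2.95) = -26.35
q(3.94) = -64.13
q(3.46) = -45.77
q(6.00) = -195.29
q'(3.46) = -34.20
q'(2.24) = -17.01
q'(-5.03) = -27.52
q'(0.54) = -2.14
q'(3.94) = -42.46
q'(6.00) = -87.47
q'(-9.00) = -114.92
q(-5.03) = 29.60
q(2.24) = -15.08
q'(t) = -1.83*t^2 - 3.66*t + 0.37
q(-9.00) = 293.26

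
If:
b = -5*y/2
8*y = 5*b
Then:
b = 0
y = 0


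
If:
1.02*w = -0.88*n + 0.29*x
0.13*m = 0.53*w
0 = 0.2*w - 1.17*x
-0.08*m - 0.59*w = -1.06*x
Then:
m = 0.00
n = 0.00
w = 0.00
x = 0.00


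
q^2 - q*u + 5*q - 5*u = (q + 5)*(q - u)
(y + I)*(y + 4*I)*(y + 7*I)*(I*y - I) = I*y^4 - 12*y^3 - I*y^3 + 12*y^2 - 39*I*y^2 + 28*y + 39*I*y - 28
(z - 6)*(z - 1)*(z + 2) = z^3 - 5*z^2 - 8*z + 12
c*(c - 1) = c^2 - c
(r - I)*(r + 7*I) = r^2 + 6*I*r + 7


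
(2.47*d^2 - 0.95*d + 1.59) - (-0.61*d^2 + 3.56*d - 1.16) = 3.08*d^2 - 4.51*d + 2.75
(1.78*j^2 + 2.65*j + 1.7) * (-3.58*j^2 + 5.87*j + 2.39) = -6.3724*j^4 + 0.961600000000001*j^3 + 13.7237*j^2 + 16.3125*j + 4.063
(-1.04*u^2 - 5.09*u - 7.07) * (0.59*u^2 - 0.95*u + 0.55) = -0.6136*u^4 - 2.0151*u^3 + 0.0922000000000001*u^2 + 3.917*u - 3.8885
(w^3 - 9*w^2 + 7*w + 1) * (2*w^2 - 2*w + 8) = 2*w^5 - 20*w^4 + 40*w^3 - 84*w^2 + 54*w + 8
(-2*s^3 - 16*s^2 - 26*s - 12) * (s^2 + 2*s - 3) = -2*s^5 - 20*s^4 - 52*s^3 - 16*s^2 + 54*s + 36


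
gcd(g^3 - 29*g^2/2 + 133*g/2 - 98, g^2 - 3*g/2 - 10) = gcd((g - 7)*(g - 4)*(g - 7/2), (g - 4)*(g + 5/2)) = g - 4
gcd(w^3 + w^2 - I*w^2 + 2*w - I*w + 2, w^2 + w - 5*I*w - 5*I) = w + 1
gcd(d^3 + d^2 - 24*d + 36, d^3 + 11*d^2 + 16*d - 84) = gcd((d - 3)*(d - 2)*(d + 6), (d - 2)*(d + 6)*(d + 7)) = d^2 + 4*d - 12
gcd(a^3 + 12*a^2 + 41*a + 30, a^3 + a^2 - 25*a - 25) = a^2 + 6*a + 5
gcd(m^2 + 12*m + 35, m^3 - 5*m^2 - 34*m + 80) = m + 5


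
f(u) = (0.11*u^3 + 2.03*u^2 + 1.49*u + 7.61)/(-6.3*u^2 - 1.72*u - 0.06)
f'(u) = (12.6*u + 1.72)*(0.11*u^3 + 2.03*u^2 + 1.49*u + 7.61)/(-6.3*u^2 - 1.72*u - 0.06)^2 + (0.33*u^2 + 4.06*u + 1.49)/(-6.3*u^2 - 1.72*u - 0.06)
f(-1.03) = -1.63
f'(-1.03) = -3.22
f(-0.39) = -21.10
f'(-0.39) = -193.86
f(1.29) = -1.03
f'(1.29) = 0.88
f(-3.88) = -0.29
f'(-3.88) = -0.05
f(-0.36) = -28.50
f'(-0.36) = -312.18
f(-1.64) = -0.71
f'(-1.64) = -0.65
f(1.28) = -1.04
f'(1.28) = 0.90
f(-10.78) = -0.13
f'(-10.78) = -0.02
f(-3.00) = -0.36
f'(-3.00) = -0.10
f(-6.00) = -0.22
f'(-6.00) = -0.02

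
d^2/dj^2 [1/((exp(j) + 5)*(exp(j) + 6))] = (4*exp(3*j) + 33*exp(2*j) + exp(j) - 330)*exp(j)/(exp(6*j) + 33*exp(5*j) + 453*exp(4*j) + 3311*exp(3*j) + 13590*exp(2*j) + 29700*exp(j) + 27000)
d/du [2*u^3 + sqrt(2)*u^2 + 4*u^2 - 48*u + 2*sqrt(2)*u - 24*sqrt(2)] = 6*u^2 + 2*sqrt(2)*u + 8*u - 48 + 2*sqrt(2)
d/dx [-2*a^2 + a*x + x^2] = a + 2*x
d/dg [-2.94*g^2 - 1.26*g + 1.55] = -5.88*g - 1.26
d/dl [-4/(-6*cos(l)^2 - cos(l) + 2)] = 4*(12*cos(l) + 1)*sin(l)/(6*cos(l)^2 + cos(l) - 2)^2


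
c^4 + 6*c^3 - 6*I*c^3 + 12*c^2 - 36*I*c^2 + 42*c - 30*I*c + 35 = (c + 1)*(c + 5)*(c - 7*I)*(c + I)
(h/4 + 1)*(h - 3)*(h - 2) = h^3/4 - h^2/4 - 7*h/2 + 6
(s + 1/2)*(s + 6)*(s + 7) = s^3 + 27*s^2/2 + 97*s/2 + 21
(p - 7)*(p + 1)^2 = p^3 - 5*p^2 - 13*p - 7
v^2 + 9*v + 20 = (v + 4)*(v + 5)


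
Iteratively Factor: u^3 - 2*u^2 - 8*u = (u + 2)*(u^2 - 4*u) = u*(u + 2)*(u - 4)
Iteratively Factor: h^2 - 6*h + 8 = (h - 2)*(h - 4)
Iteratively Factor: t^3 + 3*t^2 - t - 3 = (t + 3)*(t^2 - 1) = (t + 1)*(t + 3)*(t - 1)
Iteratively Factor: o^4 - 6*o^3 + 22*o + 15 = (o + 1)*(o^3 - 7*o^2 + 7*o + 15) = (o - 3)*(o + 1)*(o^2 - 4*o - 5) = (o - 5)*(o - 3)*(o + 1)*(o + 1)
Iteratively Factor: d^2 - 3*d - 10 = (d - 5)*(d + 2)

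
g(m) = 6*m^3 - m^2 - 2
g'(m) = 18*m^2 - 2*m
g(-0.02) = -2.00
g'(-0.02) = 0.05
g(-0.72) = -4.76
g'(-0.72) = 10.77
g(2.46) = 81.27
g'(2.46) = 104.01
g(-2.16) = -67.13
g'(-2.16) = 88.30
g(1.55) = 17.94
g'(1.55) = 40.14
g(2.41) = 76.18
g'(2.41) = 99.73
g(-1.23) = -14.68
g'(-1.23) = 29.69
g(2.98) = 147.90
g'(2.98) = 153.89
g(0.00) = -2.00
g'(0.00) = 0.00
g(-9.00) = -4457.00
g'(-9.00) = 1476.00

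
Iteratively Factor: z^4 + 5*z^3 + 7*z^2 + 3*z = (z + 1)*(z^3 + 4*z^2 + 3*z) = (z + 1)*(z + 3)*(z^2 + z) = (z + 1)^2*(z + 3)*(z)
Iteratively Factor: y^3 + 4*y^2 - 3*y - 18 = (y - 2)*(y^2 + 6*y + 9) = (y - 2)*(y + 3)*(y + 3)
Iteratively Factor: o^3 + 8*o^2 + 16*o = (o + 4)*(o^2 + 4*o) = (o + 4)^2*(o)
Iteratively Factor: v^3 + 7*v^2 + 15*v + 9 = (v + 1)*(v^2 + 6*v + 9) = (v + 1)*(v + 3)*(v + 3)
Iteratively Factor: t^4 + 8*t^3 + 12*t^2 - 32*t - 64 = (t - 2)*(t^3 + 10*t^2 + 32*t + 32) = (t - 2)*(t + 2)*(t^2 + 8*t + 16) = (t - 2)*(t + 2)*(t + 4)*(t + 4)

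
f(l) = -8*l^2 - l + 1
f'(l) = -16*l - 1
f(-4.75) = -174.75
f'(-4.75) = 75.00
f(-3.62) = -100.22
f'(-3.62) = 56.92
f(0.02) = 0.98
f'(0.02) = -1.32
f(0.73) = -3.99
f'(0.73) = -12.68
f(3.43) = -96.55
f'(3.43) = -55.88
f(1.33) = -14.48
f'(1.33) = -22.28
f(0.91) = -6.53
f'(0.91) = -15.56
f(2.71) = -60.46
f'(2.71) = -44.36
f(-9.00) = -638.00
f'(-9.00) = 143.00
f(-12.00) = -1139.00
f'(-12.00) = 191.00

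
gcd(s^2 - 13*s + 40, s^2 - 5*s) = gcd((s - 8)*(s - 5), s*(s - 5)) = s - 5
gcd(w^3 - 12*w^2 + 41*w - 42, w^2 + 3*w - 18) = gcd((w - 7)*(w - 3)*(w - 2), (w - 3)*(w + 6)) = w - 3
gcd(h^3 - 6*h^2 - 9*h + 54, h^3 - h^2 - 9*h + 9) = h^2 - 9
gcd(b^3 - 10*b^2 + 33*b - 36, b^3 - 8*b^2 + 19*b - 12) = b^2 - 7*b + 12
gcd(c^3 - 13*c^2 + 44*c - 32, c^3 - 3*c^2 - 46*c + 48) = c^2 - 9*c + 8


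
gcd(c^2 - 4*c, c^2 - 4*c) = c^2 - 4*c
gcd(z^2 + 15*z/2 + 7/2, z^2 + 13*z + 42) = z + 7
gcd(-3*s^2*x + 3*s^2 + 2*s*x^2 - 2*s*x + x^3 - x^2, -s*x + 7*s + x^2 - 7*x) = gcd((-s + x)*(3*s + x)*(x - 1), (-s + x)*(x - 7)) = -s + x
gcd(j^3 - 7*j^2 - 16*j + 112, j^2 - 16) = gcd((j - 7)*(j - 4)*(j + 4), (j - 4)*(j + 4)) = j^2 - 16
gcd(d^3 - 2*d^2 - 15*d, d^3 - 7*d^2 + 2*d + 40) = d - 5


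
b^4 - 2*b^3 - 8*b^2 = b^2*(b - 4)*(b + 2)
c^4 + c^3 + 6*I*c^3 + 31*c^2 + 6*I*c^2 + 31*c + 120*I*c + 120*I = (c + 1)*(c - 5*I)*(c + 3*I)*(c + 8*I)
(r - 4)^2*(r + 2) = r^3 - 6*r^2 + 32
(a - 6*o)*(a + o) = a^2 - 5*a*o - 6*o^2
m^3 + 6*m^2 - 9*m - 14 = (m - 2)*(m + 1)*(m + 7)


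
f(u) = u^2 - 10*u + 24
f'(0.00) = -10.00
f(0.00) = 24.00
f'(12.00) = 14.00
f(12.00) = 48.00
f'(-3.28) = -16.56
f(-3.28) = 67.56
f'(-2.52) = -15.04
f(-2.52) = 55.55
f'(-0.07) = -10.14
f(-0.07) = 24.70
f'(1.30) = -7.40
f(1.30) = 12.69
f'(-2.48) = -14.96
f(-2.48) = 54.95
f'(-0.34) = -10.68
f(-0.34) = 27.52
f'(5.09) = 0.18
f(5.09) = -0.99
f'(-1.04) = -12.08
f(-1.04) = 35.48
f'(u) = 2*u - 10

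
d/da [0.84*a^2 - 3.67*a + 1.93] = 1.68*a - 3.67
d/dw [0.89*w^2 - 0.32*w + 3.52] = 1.78*w - 0.32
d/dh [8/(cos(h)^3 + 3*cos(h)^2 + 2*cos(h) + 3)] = 8*(3*cos(h)^2 + 6*cos(h) + 2)*sin(h)/(cos(h)^3 + 3*cos(h)^2 + 2*cos(h) + 3)^2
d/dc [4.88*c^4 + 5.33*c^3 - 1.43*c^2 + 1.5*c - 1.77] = 19.52*c^3 + 15.99*c^2 - 2.86*c + 1.5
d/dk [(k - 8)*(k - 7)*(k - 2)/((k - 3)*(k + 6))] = (k^4 + 6*k^3 - 191*k^2 + 836*k - 1212)/(k^4 + 6*k^3 - 27*k^2 - 108*k + 324)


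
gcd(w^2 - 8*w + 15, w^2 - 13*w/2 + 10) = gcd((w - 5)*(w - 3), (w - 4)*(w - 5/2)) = 1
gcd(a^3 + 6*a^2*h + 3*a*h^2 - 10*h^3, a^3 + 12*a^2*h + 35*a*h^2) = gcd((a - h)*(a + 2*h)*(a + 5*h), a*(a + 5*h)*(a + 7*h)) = a + 5*h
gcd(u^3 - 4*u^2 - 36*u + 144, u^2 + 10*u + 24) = u + 6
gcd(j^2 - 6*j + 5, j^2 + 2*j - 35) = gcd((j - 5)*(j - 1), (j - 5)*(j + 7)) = j - 5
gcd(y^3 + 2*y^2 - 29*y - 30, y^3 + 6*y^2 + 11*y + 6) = y + 1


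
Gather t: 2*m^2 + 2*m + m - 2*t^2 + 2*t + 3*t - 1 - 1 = 2*m^2 + 3*m - 2*t^2 + 5*t - 2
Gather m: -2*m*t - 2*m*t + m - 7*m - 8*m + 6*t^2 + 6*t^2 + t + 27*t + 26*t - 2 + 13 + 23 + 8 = m*(-4*t - 14) + 12*t^2 + 54*t + 42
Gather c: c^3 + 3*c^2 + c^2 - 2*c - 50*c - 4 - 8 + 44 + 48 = c^3 + 4*c^2 - 52*c + 80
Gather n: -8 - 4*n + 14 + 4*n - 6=0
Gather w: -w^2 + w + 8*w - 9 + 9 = -w^2 + 9*w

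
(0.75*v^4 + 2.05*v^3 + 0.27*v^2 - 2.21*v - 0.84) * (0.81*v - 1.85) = 0.6075*v^5 + 0.273*v^4 - 3.5738*v^3 - 2.2896*v^2 + 3.4081*v + 1.554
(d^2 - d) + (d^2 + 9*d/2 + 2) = 2*d^2 + 7*d/2 + 2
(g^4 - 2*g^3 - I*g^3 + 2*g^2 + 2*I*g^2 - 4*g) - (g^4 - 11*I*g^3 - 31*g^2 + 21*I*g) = -2*g^3 + 10*I*g^3 + 33*g^2 + 2*I*g^2 - 4*g - 21*I*g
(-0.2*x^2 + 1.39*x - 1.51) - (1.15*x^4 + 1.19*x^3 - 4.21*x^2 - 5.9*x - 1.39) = -1.15*x^4 - 1.19*x^3 + 4.01*x^2 + 7.29*x - 0.12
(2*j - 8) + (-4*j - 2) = -2*j - 10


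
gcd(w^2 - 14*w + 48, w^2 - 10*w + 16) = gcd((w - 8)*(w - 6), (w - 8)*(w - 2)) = w - 8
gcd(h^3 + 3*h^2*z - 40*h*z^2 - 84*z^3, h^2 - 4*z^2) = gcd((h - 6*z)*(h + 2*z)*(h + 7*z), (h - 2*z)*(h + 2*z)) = h + 2*z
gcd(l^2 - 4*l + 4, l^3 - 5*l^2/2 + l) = l - 2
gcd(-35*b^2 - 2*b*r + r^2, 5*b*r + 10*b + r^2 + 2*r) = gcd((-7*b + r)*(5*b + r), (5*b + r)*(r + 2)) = 5*b + r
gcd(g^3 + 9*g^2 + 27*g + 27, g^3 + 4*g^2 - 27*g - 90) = g + 3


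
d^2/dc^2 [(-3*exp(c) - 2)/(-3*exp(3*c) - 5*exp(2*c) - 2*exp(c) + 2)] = (108*exp(6*c) + 297*exp(5*c) + 333*exp(4*c) + 428*exp(3*c) + 348*exp(2*c) + 100*exp(c) + 20)*exp(c)/(27*exp(9*c) + 135*exp(8*c) + 279*exp(7*c) + 251*exp(6*c) + 6*exp(5*c) - 162*exp(4*c) - 76*exp(3*c) + 36*exp(2*c) + 24*exp(c) - 8)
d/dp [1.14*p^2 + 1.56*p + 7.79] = 2.28*p + 1.56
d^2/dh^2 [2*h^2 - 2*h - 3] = 4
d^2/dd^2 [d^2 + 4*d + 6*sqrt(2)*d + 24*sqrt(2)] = 2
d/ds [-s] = -1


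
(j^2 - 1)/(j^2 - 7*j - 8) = (j - 1)/(j - 8)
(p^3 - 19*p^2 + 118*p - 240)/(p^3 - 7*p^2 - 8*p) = (p^2 - 11*p + 30)/(p*(p + 1))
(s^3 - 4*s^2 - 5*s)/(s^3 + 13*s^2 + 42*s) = (s^2 - 4*s - 5)/(s^2 + 13*s + 42)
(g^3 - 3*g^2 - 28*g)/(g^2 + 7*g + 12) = g*(g - 7)/(g + 3)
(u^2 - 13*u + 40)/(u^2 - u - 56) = (u - 5)/(u + 7)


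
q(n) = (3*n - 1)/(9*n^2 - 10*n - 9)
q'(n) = (10 - 18*n)*(3*n - 1)/(9*n^2 - 10*n - 9)^2 + 3/(9*n^2 - 10*n - 9) = (-27*n^2 + 18*n - 37)/(81*n^4 - 180*n^3 - 62*n^2 + 180*n + 81)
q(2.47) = 0.30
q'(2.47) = -0.35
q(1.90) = 1.05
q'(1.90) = -4.97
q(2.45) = 0.31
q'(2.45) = -0.37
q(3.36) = 0.15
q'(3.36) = -0.08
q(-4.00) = -0.07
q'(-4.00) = -0.02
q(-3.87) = -0.08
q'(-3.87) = -0.02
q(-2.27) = -0.13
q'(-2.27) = -0.06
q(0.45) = -0.03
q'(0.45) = -0.25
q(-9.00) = -0.03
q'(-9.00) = 0.00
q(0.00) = 0.11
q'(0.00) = -0.46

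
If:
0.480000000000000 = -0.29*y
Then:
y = -1.66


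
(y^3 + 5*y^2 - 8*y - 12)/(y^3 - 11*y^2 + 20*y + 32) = (y^2 + 4*y - 12)/(y^2 - 12*y + 32)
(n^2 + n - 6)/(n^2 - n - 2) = (n + 3)/(n + 1)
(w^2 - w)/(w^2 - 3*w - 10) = w*(1 - w)/(-w^2 + 3*w + 10)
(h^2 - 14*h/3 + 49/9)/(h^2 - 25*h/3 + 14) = (h - 7/3)/(h - 6)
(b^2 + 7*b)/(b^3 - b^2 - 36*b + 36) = b*(b + 7)/(b^3 - b^2 - 36*b + 36)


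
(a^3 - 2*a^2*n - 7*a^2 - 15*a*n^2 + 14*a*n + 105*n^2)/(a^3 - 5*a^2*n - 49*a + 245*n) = (a + 3*n)/(a + 7)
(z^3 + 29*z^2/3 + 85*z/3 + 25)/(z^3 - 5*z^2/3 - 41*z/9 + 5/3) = 3*(z^2 + 8*z + 15)/(3*z^2 - 10*z + 3)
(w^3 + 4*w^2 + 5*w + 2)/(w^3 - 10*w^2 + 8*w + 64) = (w^2 + 2*w + 1)/(w^2 - 12*w + 32)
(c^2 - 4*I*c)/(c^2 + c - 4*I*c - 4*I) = c/(c + 1)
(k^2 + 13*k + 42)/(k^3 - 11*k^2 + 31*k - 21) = (k^2 + 13*k + 42)/(k^3 - 11*k^2 + 31*k - 21)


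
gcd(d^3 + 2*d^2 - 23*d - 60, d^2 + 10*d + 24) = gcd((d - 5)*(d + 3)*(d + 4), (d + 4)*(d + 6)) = d + 4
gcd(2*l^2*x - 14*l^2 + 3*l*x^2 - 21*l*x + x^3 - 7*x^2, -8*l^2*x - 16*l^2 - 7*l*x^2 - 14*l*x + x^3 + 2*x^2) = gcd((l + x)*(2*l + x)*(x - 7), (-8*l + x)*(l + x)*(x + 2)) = l + x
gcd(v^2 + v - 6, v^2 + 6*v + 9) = v + 3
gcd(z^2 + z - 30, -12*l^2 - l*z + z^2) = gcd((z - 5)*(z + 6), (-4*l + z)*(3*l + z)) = 1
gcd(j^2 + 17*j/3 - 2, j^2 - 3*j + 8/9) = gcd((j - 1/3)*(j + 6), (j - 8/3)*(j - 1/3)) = j - 1/3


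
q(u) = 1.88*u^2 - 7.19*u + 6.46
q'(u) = 3.76*u - 7.19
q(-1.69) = 23.98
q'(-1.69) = -13.54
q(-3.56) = 55.88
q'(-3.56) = -20.58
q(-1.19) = 17.68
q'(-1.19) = -11.66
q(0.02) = 6.32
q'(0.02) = -7.11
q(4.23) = 9.68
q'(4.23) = 8.71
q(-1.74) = 24.66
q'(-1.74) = -13.73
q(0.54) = 3.13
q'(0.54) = -5.16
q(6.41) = 37.62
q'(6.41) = 16.91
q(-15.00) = 537.31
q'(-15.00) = -63.59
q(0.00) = 6.46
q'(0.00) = -7.19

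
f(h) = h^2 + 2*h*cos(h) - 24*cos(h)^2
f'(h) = -2*h*sin(h) + 2*h + 48*sin(h)*cos(h) + 2*cos(h)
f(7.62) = 60.31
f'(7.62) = 11.70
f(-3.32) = -5.69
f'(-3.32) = -15.81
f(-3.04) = -8.46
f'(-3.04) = -3.84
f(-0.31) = -22.26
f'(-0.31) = -12.85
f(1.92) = -0.44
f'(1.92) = -15.88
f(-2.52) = -5.41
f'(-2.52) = 13.12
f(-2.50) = -5.15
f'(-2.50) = 13.42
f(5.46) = 26.14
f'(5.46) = -3.64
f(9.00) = 44.68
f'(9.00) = -9.26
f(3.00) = -20.46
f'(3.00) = -3.53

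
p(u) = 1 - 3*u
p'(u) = -3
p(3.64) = -9.92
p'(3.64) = -3.00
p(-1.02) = 4.06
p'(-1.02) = -3.00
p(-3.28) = 10.84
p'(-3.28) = -3.00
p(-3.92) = 12.76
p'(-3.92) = -3.00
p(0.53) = -0.59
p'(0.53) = -3.00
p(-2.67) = 9.01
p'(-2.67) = -3.00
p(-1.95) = 6.85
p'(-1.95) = -3.00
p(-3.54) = 11.62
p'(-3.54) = -3.00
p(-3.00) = 10.00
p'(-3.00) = -3.00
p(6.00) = -17.00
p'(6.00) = -3.00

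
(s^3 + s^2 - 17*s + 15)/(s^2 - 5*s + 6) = (s^2 + 4*s - 5)/(s - 2)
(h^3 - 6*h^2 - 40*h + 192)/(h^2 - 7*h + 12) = (h^2 - 2*h - 48)/(h - 3)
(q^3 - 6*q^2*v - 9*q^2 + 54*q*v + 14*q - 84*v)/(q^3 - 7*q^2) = 1 - 6*v/q - 2/q + 12*v/q^2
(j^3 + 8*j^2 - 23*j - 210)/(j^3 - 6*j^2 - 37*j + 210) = (j + 7)/(j - 7)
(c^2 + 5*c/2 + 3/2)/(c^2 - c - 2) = (c + 3/2)/(c - 2)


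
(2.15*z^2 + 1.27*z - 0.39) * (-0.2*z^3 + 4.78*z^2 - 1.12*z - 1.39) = -0.43*z^5 + 10.023*z^4 + 3.7406*z^3 - 6.2751*z^2 - 1.3285*z + 0.5421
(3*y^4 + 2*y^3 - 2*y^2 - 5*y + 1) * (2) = 6*y^4 + 4*y^3 - 4*y^2 - 10*y + 2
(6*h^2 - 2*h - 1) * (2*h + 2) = 12*h^3 + 8*h^2 - 6*h - 2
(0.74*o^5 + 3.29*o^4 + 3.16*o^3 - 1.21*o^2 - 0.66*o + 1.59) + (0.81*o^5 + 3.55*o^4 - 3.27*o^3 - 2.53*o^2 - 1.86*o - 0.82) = 1.55*o^5 + 6.84*o^4 - 0.11*o^3 - 3.74*o^2 - 2.52*o + 0.77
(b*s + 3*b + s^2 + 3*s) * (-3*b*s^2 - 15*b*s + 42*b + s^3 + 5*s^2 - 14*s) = -3*b^2*s^3 - 24*b^2*s^2 - 3*b^2*s + 126*b^2 - 2*b*s^4 - 16*b*s^3 - 2*b*s^2 + 84*b*s + s^5 + 8*s^4 + s^3 - 42*s^2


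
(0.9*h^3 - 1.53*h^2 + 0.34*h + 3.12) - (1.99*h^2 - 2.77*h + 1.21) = 0.9*h^3 - 3.52*h^2 + 3.11*h + 1.91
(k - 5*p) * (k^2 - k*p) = k^3 - 6*k^2*p + 5*k*p^2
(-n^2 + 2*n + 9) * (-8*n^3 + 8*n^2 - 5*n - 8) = 8*n^5 - 24*n^4 - 51*n^3 + 70*n^2 - 61*n - 72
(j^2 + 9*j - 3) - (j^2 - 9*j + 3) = 18*j - 6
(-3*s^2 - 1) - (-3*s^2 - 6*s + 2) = 6*s - 3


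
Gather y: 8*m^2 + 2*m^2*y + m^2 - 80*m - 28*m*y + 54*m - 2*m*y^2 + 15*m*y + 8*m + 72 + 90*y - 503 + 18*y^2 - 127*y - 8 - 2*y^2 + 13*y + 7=9*m^2 - 18*m + y^2*(16 - 2*m) + y*(2*m^2 - 13*m - 24) - 432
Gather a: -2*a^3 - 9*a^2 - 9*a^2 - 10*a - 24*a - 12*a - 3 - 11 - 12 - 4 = -2*a^3 - 18*a^2 - 46*a - 30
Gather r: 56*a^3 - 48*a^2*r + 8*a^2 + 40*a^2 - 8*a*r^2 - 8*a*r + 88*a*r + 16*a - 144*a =56*a^3 + 48*a^2 - 8*a*r^2 - 128*a + r*(-48*a^2 + 80*a)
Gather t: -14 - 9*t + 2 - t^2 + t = -t^2 - 8*t - 12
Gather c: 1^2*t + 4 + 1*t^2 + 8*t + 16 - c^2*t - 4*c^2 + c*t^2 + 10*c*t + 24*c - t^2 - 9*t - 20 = c^2*(-t - 4) + c*(t^2 + 10*t + 24)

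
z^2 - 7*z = z*(z - 7)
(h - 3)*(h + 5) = h^2 + 2*h - 15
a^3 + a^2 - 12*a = a*(a - 3)*(a + 4)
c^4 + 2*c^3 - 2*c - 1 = (c - 1)*(c + 1)^3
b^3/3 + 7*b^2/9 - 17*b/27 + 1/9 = (b/3 + 1)*(b - 1/3)^2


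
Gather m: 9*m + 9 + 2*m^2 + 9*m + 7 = 2*m^2 + 18*m + 16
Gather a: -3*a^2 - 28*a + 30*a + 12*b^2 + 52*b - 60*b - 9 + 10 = -3*a^2 + 2*a + 12*b^2 - 8*b + 1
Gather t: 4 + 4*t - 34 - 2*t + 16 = 2*t - 14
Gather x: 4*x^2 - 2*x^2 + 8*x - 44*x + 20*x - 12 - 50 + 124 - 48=2*x^2 - 16*x + 14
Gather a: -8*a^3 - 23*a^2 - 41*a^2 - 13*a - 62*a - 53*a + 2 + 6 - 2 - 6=-8*a^3 - 64*a^2 - 128*a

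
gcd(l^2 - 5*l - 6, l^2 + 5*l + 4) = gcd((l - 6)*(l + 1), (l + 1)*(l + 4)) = l + 1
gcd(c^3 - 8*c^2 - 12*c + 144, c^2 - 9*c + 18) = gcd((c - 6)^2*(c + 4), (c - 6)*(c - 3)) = c - 6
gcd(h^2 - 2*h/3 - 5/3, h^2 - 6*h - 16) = 1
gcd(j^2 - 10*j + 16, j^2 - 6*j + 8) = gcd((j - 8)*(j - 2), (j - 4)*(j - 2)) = j - 2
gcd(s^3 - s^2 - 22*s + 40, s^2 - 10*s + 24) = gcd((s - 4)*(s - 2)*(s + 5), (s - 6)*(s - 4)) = s - 4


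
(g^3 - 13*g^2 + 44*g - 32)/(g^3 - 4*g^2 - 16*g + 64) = (g^2 - 9*g + 8)/(g^2 - 16)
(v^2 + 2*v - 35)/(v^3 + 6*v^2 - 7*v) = (v - 5)/(v*(v - 1))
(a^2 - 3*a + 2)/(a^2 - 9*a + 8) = (a - 2)/(a - 8)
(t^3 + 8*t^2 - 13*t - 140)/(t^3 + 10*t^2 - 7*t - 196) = (t + 5)/(t + 7)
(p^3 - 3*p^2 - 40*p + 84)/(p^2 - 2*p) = p - 1 - 42/p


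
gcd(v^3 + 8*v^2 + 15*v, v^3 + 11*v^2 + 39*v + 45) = v^2 + 8*v + 15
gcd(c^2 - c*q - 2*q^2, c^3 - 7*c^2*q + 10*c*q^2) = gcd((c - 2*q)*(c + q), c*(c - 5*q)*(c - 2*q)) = -c + 2*q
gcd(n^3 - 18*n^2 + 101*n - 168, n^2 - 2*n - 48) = n - 8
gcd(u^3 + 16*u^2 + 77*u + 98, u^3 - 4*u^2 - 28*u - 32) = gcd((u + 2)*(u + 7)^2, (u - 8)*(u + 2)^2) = u + 2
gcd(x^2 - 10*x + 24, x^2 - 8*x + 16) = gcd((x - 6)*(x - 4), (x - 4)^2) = x - 4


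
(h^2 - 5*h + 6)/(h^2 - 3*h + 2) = (h - 3)/(h - 1)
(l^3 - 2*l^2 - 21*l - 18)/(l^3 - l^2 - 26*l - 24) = (l + 3)/(l + 4)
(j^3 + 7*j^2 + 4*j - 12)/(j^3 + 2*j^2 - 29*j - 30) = (j^2 + j - 2)/(j^2 - 4*j - 5)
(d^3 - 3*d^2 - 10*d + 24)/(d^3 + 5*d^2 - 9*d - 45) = (d^2 - 6*d + 8)/(d^2 + 2*d - 15)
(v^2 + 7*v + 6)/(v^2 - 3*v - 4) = (v + 6)/(v - 4)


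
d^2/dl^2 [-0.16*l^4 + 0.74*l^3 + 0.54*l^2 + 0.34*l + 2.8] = -1.92*l^2 + 4.44*l + 1.08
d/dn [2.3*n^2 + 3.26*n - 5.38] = 4.6*n + 3.26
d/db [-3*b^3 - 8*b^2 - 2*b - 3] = -9*b^2 - 16*b - 2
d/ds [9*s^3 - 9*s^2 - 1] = 9*s*(3*s - 2)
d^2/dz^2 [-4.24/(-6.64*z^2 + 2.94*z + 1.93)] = (373.879808*z^2 - 165.543168*z - 4.24*(13.28*z - 2.94)*(26.56*z - 5.88) - 108.672896)/(-6.64*z^2 + 2.94*z + 1.93)^3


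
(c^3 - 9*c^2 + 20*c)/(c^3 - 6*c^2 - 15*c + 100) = c*(c - 4)/(c^2 - c - 20)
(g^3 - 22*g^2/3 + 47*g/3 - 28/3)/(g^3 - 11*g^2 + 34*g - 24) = (g - 7/3)/(g - 6)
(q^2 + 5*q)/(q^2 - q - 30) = q/(q - 6)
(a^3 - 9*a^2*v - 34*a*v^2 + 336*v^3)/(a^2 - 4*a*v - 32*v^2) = (a^2 - a*v - 42*v^2)/(a + 4*v)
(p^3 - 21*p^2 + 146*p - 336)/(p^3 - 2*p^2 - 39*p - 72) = (p^2 - 13*p + 42)/(p^2 + 6*p + 9)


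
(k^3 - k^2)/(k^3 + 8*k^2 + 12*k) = k*(k - 1)/(k^2 + 8*k + 12)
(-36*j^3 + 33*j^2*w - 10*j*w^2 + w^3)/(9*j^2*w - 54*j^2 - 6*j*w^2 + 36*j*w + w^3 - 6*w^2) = (-4*j + w)/(w - 6)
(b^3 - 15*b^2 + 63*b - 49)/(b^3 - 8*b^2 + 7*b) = (b - 7)/b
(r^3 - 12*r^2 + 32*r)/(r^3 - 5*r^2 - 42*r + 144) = r*(r - 4)/(r^2 + 3*r - 18)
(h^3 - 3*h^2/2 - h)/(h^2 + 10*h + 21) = h*(2*h^2 - 3*h - 2)/(2*(h^2 + 10*h + 21))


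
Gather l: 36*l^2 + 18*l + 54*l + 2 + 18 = 36*l^2 + 72*l + 20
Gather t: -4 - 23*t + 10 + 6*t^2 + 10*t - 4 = 6*t^2 - 13*t + 2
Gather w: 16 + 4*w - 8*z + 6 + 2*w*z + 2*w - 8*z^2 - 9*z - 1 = w*(2*z + 6) - 8*z^2 - 17*z + 21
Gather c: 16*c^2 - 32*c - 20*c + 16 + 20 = 16*c^2 - 52*c + 36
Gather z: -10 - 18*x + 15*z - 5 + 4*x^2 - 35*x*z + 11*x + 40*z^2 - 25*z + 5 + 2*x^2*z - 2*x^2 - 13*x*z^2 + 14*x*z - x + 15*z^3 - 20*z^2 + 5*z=2*x^2 - 8*x + 15*z^3 + z^2*(20 - 13*x) + z*(2*x^2 - 21*x - 5) - 10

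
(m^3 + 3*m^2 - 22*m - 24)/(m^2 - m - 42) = (m^2 - 3*m - 4)/(m - 7)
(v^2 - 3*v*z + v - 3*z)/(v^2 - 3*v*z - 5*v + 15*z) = (v + 1)/(v - 5)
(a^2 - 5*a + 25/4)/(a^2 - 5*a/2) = (a - 5/2)/a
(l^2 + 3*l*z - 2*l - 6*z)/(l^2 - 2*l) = (l + 3*z)/l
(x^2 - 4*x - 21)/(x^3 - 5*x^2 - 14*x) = (x + 3)/(x*(x + 2))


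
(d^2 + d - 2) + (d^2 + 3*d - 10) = 2*d^2 + 4*d - 12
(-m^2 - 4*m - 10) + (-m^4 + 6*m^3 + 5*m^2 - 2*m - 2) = -m^4 + 6*m^3 + 4*m^2 - 6*m - 12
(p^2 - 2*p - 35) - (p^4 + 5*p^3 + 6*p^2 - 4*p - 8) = -p^4 - 5*p^3 - 5*p^2 + 2*p - 27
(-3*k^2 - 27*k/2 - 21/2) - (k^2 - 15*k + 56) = -4*k^2 + 3*k/2 - 133/2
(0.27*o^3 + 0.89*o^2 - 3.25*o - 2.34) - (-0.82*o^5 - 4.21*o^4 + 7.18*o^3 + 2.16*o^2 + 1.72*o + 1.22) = 0.82*o^5 + 4.21*o^4 - 6.91*o^3 - 1.27*o^2 - 4.97*o - 3.56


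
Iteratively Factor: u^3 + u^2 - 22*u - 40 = (u + 4)*(u^2 - 3*u - 10) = (u - 5)*(u + 4)*(u + 2)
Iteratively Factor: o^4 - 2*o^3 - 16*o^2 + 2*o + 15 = (o - 5)*(o^3 + 3*o^2 - o - 3) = (o - 5)*(o + 3)*(o^2 - 1) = (o - 5)*(o - 1)*(o + 3)*(o + 1)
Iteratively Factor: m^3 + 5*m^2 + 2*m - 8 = (m + 2)*(m^2 + 3*m - 4) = (m - 1)*(m + 2)*(m + 4)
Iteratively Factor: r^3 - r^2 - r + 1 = (r - 1)*(r^2 - 1) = (r - 1)^2*(r + 1)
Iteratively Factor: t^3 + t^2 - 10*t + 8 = (t - 1)*(t^2 + 2*t - 8) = (t - 1)*(t + 4)*(t - 2)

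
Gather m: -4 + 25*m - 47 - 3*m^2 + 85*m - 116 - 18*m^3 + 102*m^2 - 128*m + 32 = -18*m^3 + 99*m^2 - 18*m - 135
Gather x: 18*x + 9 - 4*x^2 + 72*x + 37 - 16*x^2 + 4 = -20*x^2 + 90*x + 50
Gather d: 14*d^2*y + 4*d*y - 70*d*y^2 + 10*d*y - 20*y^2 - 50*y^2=14*d^2*y + d*(-70*y^2 + 14*y) - 70*y^2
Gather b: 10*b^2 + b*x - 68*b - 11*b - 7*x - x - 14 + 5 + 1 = 10*b^2 + b*(x - 79) - 8*x - 8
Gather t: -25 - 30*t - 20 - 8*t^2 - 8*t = -8*t^2 - 38*t - 45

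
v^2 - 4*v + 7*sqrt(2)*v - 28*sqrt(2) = (v - 4)*(v + 7*sqrt(2))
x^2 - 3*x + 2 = (x - 2)*(x - 1)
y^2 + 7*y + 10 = (y + 2)*(y + 5)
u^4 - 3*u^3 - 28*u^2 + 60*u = u*(u - 6)*(u - 2)*(u + 5)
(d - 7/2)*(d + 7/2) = d^2 - 49/4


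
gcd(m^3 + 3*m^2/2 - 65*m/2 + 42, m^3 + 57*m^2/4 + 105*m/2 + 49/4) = m + 7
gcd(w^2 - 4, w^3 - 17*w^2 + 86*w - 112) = w - 2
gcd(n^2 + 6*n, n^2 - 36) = n + 6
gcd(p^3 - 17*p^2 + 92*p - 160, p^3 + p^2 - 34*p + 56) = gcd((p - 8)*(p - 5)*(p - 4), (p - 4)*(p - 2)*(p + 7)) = p - 4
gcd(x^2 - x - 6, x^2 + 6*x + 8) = x + 2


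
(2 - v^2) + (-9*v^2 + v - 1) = -10*v^2 + v + 1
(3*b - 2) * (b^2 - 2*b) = 3*b^3 - 8*b^2 + 4*b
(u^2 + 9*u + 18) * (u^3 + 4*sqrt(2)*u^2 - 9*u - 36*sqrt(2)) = u^5 + 4*sqrt(2)*u^4 + 9*u^4 + 9*u^3 + 36*sqrt(2)*u^3 - 81*u^2 + 36*sqrt(2)*u^2 - 324*sqrt(2)*u - 162*u - 648*sqrt(2)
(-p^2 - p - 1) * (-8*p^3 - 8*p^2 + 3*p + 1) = 8*p^5 + 16*p^4 + 13*p^3 + 4*p^2 - 4*p - 1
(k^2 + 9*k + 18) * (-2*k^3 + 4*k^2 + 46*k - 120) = -2*k^5 - 14*k^4 + 46*k^3 + 366*k^2 - 252*k - 2160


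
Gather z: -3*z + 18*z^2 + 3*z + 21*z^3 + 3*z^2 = 21*z^3 + 21*z^2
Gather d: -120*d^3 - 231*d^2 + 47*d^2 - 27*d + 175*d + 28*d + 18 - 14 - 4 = -120*d^3 - 184*d^2 + 176*d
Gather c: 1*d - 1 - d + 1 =0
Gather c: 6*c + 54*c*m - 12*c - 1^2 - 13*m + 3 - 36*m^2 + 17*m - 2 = c*(54*m - 6) - 36*m^2 + 4*m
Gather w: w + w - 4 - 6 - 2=2*w - 12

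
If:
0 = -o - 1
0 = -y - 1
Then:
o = -1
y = -1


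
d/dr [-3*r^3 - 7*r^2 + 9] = r*(-9*r - 14)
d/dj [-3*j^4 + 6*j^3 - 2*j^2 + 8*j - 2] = -12*j^3 + 18*j^2 - 4*j + 8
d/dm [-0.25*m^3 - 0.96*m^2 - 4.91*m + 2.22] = -0.75*m^2 - 1.92*m - 4.91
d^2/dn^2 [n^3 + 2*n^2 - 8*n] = 6*n + 4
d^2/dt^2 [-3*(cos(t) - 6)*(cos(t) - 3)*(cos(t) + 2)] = 9*cos(t)/4 - 42*cos(2*t) + 27*cos(3*t)/4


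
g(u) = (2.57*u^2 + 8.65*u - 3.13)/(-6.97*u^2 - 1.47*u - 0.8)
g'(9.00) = 0.01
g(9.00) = -0.49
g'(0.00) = -18.00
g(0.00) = 3.91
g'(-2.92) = 0.19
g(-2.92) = 0.12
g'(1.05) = 0.01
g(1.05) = -0.88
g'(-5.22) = 0.05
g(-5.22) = -0.12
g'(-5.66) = 0.04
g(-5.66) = -0.14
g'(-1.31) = 1.26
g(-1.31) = 0.93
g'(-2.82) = 0.21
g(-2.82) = 0.14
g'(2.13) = 0.11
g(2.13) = -0.76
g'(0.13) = -13.64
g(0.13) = 1.77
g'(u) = (5.14*u + 8.65)/(-6.97*u^2 - 1.47*u - 0.8) + (13.94*u + 1.47)*(2.57*u^2 + 8.65*u - 3.13)/(-6.97*u^2 - 1.47*u - 0.8)^2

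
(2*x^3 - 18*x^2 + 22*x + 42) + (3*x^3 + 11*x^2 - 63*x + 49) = 5*x^3 - 7*x^2 - 41*x + 91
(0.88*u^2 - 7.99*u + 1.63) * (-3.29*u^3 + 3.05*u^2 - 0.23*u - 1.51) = -2.8952*u^5 + 28.9711*u^4 - 29.9346*u^3 + 5.4804*u^2 + 11.69*u - 2.4613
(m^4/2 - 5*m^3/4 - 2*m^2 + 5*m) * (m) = m^5/2 - 5*m^4/4 - 2*m^3 + 5*m^2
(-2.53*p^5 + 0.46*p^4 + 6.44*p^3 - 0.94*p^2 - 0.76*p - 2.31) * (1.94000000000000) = -4.9082*p^5 + 0.8924*p^4 + 12.4936*p^3 - 1.8236*p^2 - 1.4744*p - 4.4814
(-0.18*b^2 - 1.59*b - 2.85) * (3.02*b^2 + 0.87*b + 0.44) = -0.5436*b^4 - 4.9584*b^3 - 10.0695*b^2 - 3.1791*b - 1.254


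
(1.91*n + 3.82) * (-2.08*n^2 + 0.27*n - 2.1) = -3.9728*n^3 - 7.4299*n^2 - 2.9796*n - 8.022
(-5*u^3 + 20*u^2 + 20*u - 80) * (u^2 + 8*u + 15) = -5*u^5 - 20*u^4 + 105*u^3 + 380*u^2 - 340*u - 1200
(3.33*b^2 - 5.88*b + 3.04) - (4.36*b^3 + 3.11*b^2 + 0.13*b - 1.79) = -4.36*b^3 + 0.22*b^2 - 6.01*b + 4.83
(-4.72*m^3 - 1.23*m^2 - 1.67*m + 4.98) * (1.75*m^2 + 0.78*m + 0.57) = -8.26*m^5 - 5.8341*m^4 - 6.5723*m^3 + 6.7113*m^2 + 2.9325*m + 2.8386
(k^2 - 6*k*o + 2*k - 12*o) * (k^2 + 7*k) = k^4 - 6*k^3*o + 9*k^3 - 54*k^2*o + 14*k^2 - 84*k*o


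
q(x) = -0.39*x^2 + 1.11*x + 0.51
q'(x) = 1.11 - 0.78*x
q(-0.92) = -0.84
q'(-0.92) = 1.83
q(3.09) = 0.22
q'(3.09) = -1.30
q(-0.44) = -0.05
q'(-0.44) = 1.45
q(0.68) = 1.08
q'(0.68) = 0.58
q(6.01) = -6.91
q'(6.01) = -3.58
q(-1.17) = -1.32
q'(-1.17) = 2.02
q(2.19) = 1.07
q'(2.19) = -0.60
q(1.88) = 1.22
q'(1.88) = -0.36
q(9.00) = -21.09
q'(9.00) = -5.91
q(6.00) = -6.87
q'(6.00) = -3.57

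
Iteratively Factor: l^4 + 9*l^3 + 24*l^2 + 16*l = (l)*(l^3 + 9*l^2 + 24*l + 16) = l*(l + 1)*(l^2 + 8*l + 16) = l*(l + 1)*(l + 4)*(l + 4)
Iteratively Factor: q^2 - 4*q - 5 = (q - 5)*(q + 1)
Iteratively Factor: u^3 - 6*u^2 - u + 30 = (u + 2)*(u^2 - 8*u + 15) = (u - 3)*(u + 2)*(u - 5)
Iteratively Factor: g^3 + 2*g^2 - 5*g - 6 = (g - 2)*(g^2 + 4*g + 3) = (g - 2)*(g + 3)*(g + 1)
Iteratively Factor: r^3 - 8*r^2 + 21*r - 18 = (r - 3)*(r^2 - 5*r + 6) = (r - 3)*(r - 2)*(r - 3)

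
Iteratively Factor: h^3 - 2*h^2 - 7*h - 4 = (h + 1)*(h^2 - 3*h - 4) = (h + 1)^2*(h - 4)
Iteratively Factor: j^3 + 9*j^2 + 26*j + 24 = (j + 4)*(j^2 + 5*j + 6) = (j + 3)*(j + 4)*(j + 2)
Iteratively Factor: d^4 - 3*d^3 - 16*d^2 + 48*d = (d - 3)*(d^3 - 16*d) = (d - 4)*(d - 3)*(d^2 + 4*d) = d*(d - 4)*(d - 3)*(d + 4)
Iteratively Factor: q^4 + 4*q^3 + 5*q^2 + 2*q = (q + 1)*(q^3 + 3*q^2 + 2*q) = q*(q + 1)*(q^2 + 3*q + 2) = q*(q + 1)^2*(q + 2)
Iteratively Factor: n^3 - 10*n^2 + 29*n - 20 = (n - 1)*(n^2 - 9*n + 20) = (n - 5)*(n - 1)*(n - 4)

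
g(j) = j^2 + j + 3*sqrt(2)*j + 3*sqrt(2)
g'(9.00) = 23.24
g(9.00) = 132.43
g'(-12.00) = -18.76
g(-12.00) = 85.33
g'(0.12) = 5.48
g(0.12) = 4.89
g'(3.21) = 11.66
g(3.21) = 31.38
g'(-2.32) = 0.60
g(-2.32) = -2.54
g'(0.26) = 5.76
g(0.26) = 5.67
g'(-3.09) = -0.94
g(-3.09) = -2.41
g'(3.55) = 12.34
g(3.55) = 35.46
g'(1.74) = 8.72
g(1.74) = 16.39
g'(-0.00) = 5.24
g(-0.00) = 4.24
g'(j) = 2*j + 1 + 3*sqrt(2)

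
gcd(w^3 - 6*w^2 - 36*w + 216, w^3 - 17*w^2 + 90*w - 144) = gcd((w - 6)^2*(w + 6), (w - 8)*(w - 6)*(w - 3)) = w - 6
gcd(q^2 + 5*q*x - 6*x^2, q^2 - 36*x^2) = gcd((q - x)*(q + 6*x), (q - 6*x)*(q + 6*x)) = q + 6*x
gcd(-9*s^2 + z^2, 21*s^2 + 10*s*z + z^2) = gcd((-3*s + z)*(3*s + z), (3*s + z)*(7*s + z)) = 3*s + z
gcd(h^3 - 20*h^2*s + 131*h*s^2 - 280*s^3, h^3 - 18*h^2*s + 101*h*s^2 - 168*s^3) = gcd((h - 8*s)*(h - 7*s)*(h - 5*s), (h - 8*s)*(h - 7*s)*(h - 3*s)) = h^2 - 15*h*s + 56*s^2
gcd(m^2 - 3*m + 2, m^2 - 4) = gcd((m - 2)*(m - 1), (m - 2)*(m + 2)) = m - 2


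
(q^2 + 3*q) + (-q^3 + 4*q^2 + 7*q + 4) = -q^3 + 5*q^2 + 10*q + 4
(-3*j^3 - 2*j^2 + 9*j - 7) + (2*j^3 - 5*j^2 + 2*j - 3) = -j^3 - 7*j^2 + 11*j - 10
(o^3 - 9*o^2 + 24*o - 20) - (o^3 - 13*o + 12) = -9*o^2 + 37*o - 32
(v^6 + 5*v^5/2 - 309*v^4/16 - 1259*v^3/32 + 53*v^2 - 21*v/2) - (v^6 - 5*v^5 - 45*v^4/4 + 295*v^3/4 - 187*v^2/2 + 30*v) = 15*v^5/2 - 129*v^4/16 - 3619*v^3/32 + 293*v^2/2 - 81*v/2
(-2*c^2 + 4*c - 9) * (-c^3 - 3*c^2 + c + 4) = 2*c^5 + 2*c^4 - 5*c^3 + 23*c^2 + 7*c - 36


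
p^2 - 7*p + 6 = (p - 6)*(p - 1)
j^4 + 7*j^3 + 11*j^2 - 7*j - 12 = (j - 1)*(j + 1)*(j + 3)*(j + 4)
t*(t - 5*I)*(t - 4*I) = t^3 - 9*I*t^2 - 20*t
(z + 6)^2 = z^2 + 12*z + 36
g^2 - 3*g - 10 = (g - 5)*(g + 2)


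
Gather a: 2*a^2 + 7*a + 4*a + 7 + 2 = 2*a^2 + 11*a + 9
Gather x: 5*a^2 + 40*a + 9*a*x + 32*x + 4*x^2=5*a^2 + 40*a + 4*x^2 + x*(9*a + 32)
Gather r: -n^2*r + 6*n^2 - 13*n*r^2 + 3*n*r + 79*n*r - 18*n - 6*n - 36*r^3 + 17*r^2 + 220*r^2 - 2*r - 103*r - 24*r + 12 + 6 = 6*n^2 - 24*n - 36*r^3 + r^2*(237 - 13*n) + r*(-n^2 + 82*n - 129) + 18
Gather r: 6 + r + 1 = r + 7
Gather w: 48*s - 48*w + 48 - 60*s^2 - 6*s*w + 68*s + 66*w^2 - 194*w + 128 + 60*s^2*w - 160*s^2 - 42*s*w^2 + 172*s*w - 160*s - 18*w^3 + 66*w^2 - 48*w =-220*s^2 - 44*s - 18*w^3 + w^2*(132 - 42*s) + w*(60*s^2 + 166*s - 290) + 176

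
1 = 1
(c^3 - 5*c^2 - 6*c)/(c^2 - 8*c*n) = (c^2 - 5*c - 6)/(c - 8*n)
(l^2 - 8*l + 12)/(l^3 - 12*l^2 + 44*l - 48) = 1/(l - 4)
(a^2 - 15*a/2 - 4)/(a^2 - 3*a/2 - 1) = (a - 8)/(a - 2)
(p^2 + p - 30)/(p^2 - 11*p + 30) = (p + 6)/(p - 6)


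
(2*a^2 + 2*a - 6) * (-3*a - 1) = -6*a^3 - 8*a^2 + 16*a + 6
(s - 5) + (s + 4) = 2*s - 1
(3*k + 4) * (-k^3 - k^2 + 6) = -3*k^4 - 7*k^3 - 4*k^2 + 18*k + 24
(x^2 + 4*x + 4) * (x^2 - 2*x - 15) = x^4 + 2*x^3 - 19*x^2 - 68*x - 60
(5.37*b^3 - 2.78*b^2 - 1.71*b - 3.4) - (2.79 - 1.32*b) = 5.37*b^3 - 2.78*b^2 - 0.39*b - 6.19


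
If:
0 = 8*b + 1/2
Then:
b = -1/16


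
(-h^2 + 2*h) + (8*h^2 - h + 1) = 7*h^2 + h + 1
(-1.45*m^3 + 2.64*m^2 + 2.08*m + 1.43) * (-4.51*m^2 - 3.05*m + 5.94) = 6.5395*m^5 - 7.4839*m^4 - 26.0458*m^3 + 2.8883*m^2 + 7.9937*m + 8.4942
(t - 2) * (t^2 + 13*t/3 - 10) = t^3 + 7*t^2/3 - 56*t/3 + 20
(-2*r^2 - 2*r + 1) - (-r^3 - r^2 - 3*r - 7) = r^3 - r^2 + r + 8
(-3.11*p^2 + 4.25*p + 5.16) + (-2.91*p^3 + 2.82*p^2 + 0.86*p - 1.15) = -2.91*p^3 - 0.29*p^2 + 5.11*p + 4.01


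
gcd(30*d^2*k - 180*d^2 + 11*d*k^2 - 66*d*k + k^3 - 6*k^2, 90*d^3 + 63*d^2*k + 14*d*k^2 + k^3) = 30*d^2 + 11*d*k + k^2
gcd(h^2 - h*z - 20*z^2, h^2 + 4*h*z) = h + 4*z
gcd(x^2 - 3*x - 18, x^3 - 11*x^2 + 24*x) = 1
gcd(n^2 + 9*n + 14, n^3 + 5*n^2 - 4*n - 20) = n + 2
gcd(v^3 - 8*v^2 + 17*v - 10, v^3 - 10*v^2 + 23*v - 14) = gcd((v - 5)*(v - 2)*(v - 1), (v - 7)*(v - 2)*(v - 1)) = v^2 - 3*v + 2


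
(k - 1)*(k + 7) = k^2 + 6*k - 7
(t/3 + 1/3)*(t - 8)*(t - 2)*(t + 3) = t^4/3 - 2*t^3 - 7*t^2 + 34*t/3 + 16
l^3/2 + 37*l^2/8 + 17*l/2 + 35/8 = (l/2 + 1/2)*(l + 5/4)*(l + 7)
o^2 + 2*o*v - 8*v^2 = (o - 2*v)*(o + 4*v)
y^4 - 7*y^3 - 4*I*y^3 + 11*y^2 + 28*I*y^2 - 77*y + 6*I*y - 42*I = (y - 7)*(y - 6*I)*(y + I)^2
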